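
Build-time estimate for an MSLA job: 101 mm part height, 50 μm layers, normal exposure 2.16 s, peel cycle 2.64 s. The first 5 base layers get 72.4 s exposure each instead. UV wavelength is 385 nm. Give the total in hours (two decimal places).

2.79 hours

Layer count = ceil(101 / 0.05) = 2020.
Bottom layers = 5 × (72.4 + 2.64) = 375.2 s.
Regular layers: 2015 × (2.16 + 2.64) → 9672 s.
Sum: 375.2 + 9672 = 10047.2 s → 2.79 hours.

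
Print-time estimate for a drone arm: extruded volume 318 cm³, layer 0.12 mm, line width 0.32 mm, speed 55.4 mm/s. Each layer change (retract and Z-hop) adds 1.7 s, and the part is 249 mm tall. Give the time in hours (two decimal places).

Extrusion cross-section: 0.12 × 0.32 → 0.0384 mm².
Path length: 318000 mm³ / 0.0384 mm² → 8281250 mm.
Print-move time = 8281250 / 55.4 = 149481 s.
Layer count = ceil(249 / 0.12) = 2075.
Z-hop total: 2075 × 1.7 → 3527.5 s.
Altogether 149481 + 3527.5 = 153008.5 s, i.e. 42.50 hours.

42.50 hours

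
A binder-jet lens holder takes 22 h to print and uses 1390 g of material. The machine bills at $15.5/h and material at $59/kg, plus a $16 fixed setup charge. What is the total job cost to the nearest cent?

$439.01

Time charge = 15.5 × 22 = $341.00.
Material cost: 59 × 1390/1000 → $82.01.
Adding setup: 341.00 + 82.01 + 16 → $439.01.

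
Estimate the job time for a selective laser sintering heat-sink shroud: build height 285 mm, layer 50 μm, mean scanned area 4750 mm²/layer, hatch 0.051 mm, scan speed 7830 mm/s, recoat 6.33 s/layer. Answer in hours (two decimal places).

Layers = ⌈285/0.05⌉ = 5700.
Per-layer scan distance = 4750 / 0.051, so 93137.3 mm.
Scan time per layer = 93137.3 / 7830 = 11.8949 s.
Layer cycle: 11.8949 + 6.33 → 18.2249 s.
5700 layers × 18.2249 s/layer = 103881.93 s, i.e. 28.86 hours.

28.86 hours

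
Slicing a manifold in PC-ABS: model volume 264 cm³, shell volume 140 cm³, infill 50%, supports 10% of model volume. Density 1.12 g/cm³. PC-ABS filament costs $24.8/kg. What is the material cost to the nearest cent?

Volume inside the shell = 264 − 140 = 124 cm³.
Deposited infill = 0.50 × 124 = 62 cm³.
Support = 0.10 × 264, so 26.4 cm³.
Total printed volume = 140 + 62 + 26.4, so 228.4 cm³.
Mass = 228.4 × 1.12, so 255.808 g.
At $24.8/kg: 255.808/1000 × 24.8 = $6.34.

$6.34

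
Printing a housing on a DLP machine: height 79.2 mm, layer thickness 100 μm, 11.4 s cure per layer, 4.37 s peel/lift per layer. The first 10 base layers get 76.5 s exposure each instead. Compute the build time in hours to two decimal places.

3.65 hours

Number of layers: 79.2 / 0.1 → 792 (rounded up).
Burn-in layers: 10 × (76.5 + 4.37) → 808.7 s.
Regular layers: 782 × (11.4 + 4.37) → 12332.14 s.
Total = 808.7 + 12332.14 = 13140.84 s = 3.65 hours.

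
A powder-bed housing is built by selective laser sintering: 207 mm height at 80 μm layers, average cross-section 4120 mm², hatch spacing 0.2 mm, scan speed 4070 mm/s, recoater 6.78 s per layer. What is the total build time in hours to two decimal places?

Number of layers: 207 / 0.08 → 2588 (rounded up).
Hatch length per layer = 4120 / 0.2 = 20600 mm.
Laser time per layer = 20600 / 4070, so 5.0614 s.
Per-layer time = 5.0614 + 6.78 = 11.8414 s.
2588 layers × 11.8414 s/layer = 30645.5432 s, i.e. 8.51 hours.

8.51 hours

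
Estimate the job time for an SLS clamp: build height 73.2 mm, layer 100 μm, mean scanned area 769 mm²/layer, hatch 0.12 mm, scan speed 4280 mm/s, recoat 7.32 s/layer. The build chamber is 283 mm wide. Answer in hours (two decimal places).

1.79 hours

Layers = ⌈73.2/0.1⌉ = 732.
Per-layer scan distance = 769 / 0.12, so 6408.3 mm.
Per-layer scan time: 6408.3 / 4280 → 1.4973 s.
Time per layer = 1.4973 + 7.32, so 8.8173 s.
Build time = 732 × 8.8173 = 6454.2636 s = 1.79 hours.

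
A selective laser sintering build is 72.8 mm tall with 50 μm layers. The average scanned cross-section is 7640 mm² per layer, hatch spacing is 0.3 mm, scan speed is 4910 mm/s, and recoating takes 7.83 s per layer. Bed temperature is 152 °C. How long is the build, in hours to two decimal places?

5.26 hours

Layers = ⌈72.8/0.05⌉ = 1456.
Hatch length per layer = 7640 / 0.3, so 25466.7 mm.
Scan time per layer: 25466.7 / 4910 → 5.1867 s.
Per-layer time = 5.1867 + 7.83, so 13.0167 s.
Build time = 1456 × 13.0167 = 18952.3152 s = 5.26 hours.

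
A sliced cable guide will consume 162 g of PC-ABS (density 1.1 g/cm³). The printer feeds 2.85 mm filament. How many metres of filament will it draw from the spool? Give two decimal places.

23.09 m

Volume = 162 g / 1.1 g·cm⁻³ = 147.2727 cm³ = 147272.7 mm³.
A = π r² = π × 1.425² = 6.3794 mm².
Length = 147272.7 / 6.3794 = 23085.67 mm = 23.09 m.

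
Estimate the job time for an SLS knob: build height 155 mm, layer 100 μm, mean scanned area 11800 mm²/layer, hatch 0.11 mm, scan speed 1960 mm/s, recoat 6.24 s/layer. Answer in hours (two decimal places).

Number of layers: 155 / 0.1 → 1550 (rounded up).
Per-layer scan distance = 11800 / 0.11 = 107272.7 mm.
Per-layer scan time = 107272.7 / 1960, so 54.731 s.
Layer cycle = 54.731 + 6.24, so 60.971 s.
Total: 1550 × 60.971 s = 94505.05 s → 26.25 hours.

26.25 hours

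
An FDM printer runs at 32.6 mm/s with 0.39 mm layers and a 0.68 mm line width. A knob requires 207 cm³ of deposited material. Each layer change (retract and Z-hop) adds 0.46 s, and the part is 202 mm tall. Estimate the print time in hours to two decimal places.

6.72 hours

Bead cross-section = 0.39 × 0.68, so 0.2652 mm².
Total extruded path = 207000/0.2652 = 780543 mm.
Extrusion time = 780543 / 32.6, so 23943 s.
Number of layers: 202 / 0.39 → 518 (rounded up).
Layer-change overhead = 518 × 0.46, so 238.28 s.
Altogether 23943 + 238.28 = 24181.28 s, i.e. 6.72 hours.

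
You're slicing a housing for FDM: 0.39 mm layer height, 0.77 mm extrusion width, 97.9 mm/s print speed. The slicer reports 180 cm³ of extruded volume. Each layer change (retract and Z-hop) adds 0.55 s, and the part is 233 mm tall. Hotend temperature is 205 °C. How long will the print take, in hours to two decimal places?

1.79 hours

Extrusion cross-section = 0.39 × 0.77, so 0.3003 mm².
Toolpath length = 180 cm³ / 0.3003 mm² = 180000 / 0.3003 = 599400.6 mm.
Extrusion time = 599400.6 / 97.9 = 6122.6 s.
Number of layers: 233 / 0.39 → 598 (rounded up).
Layer-change overhead = 598 × 0.55, so 328.9 s.
Altogether 6122.6 + 328.9 = 6451.5 s, i.e. 1.79 hours.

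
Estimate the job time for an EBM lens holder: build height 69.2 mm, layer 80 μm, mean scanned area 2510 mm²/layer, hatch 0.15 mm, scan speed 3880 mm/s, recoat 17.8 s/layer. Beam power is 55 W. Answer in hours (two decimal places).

Number of layers: 69.2 / 0.08 → 865 (rounded up).
Hatch length per layer: 2510 / 0.15 → 16733.3 mm.
Beam time per layer = 16733.3 / 3880, so 4.3127 s.
Time per layer = 4.3127 + 17.8, so 22.1127 s.
865 layers × 22.1127 s/layer = 19127.4855 s, i.e. 5.31 hours.

5.31 hours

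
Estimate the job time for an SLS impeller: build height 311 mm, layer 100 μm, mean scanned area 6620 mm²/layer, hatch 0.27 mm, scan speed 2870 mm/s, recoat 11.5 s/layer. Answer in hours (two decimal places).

Number of layers: 311 / 0.1 → 3110 (rounded up).
Per-layer scan distance = 6620 / 0.27, so 24518.5 mm.
Per-layer scan time = 24518.5 / 2870, so 8.543 s.
Per-layer time = 8.543 + 11.5, so 20.043 s.
Total: 3110 × 20.043 s = 62333.73 s → 17.31 hours.

17.31 hours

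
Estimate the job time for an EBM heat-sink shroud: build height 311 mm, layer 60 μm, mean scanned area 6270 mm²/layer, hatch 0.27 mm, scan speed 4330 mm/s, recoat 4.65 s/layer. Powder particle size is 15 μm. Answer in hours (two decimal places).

Layer count = ceil(311 / 0.06) = 5184.
Hatch length per layer = 6270 / 0.27, so 23222.2 mm.
Scan time per layer: 23222.2 / 4330 → 5.3631 s.
Per-layer time: 5.3631 + 4.65 → 10.0131 s.
Build time = 5184 × 10.0131 = 51907.9104 s = 14.42 hours.

14.42 hours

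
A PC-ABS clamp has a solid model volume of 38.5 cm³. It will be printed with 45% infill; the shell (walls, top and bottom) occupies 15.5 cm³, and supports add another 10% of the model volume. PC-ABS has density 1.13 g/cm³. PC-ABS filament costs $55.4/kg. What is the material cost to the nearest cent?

$1.86

Infill region = 38.5 − 15.5, so 23 cm³.
Infill volume = 0.45 × 23 = 10.35 cm³.
Support = 0.10 × 38.5 = 3.85 cm³.
Total extruded = 15.5 + 10.35 + 3.85 = 29.7 cm³.
Mass = 29.7 × 1.13 = 33.561 g.
Cost = 33.561 g / 1000 × $55.4/kg = $1.86.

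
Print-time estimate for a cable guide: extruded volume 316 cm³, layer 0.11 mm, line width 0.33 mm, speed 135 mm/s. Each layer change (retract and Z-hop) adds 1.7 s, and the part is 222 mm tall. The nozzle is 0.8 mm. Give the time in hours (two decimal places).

Bead cross-section: 0.11 × 0.33 → 0.0363 mm².
Toolpath length = 316 cm³ / 0.0363 mm² = 316000 / 0.0363 = 8705234.2 mm.
Print-move time = 8705234.2 / 135, so 64483.2 s.
Layer count = ceil(222 / 0.11) = 2019.
Non-print overhead: 2019 × 1.7 → 3432.3 s.
Total = 64483.2 + 3432.3 = 67915.5 s = 18.87 hours.

18.87 hours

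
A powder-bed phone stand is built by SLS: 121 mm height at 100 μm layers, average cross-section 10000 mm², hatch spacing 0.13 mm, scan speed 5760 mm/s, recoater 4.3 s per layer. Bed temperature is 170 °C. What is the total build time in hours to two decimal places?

5.93 hours

Layers = ⌈121/0.1⌉ = 1210.
Scan path per layer = 10000 / 0.13 = 76923.1 mm.
Scan time per layer = 76923.1 / 5760 = 13.3547 s.
Layer cycle = 13.3547 + 4.3 = 17.6547 s.
Build time = 1210 × 17.6547 = 21362.187 s = 5.93 hours.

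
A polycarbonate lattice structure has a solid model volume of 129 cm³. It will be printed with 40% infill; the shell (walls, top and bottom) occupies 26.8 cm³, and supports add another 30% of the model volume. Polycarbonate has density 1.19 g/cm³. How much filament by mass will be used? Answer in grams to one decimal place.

126.6 g

Interior volume = 129 − 26.8, so 102.2 cm³.
Infill volume = 0.40 × 102.2, so 40.88 cm³.
Support: 0.30 × 129 → 38.7 cm³.
Deposited volume: 26.8 + 40.88 + 38.7 → 106.38 cm³.
Mass = 106.38 × 1.19 = 126.5922 g.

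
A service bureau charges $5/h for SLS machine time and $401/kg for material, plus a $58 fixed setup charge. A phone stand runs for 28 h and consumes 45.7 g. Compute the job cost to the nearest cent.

$216.33

Machine cost: 5 × 28 → $140.00.
Material charge: 401 × 45.7/1000 → $18.3257.
Adding setup: 140.00 + 18.3257 + 58 → 216.3257 ≈ $216.33.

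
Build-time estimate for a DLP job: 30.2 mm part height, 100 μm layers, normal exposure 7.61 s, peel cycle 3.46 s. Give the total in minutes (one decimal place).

Layers = ⌈30.2/0.1⌉ = 302.
Each layer takes = 7.61 + 3.46 = 11.07 s.
Build time: 302 × 11.07 s = 3343.14 s, i.e. 55.7 minutes.

55.7 minutes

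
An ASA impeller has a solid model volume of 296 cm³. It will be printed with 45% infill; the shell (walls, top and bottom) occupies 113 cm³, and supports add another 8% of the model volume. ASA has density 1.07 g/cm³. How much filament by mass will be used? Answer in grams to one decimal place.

Interior volume: 296 − 113 → 183 cm³.
Infill deposited = 0.45 × 183 = 82.35 cm³.
Support: 0.08 × 296 → 23.68 cm³.
Total extruded = 113 + 82.35 + 23.68, so 219.03 cm³.
Mass = 219.03 × 1.07, so 234.3621 g.

234.4 g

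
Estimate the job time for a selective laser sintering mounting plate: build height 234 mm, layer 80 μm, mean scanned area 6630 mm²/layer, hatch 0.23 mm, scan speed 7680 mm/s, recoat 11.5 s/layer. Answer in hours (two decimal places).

12.39 hours

Layers = ⌈234/0.08⌉ = 2925.
Scan path per layer = 6630 / 0.23 = 28826.1 mm.
Scan time per layer = 28826.1 / 7680 = 3.7534 s.
Layer cycle = 3.7534 + 11.5, so 15.2534 s.
Total: 2925 × 15.2534 s = 44616.195 s → 12.39 hours.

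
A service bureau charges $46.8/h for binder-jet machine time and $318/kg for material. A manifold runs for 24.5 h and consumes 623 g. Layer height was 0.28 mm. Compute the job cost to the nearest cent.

$1344.71

Time charge = 46.8 × 24.5, so $1146.60.
Material charge = 318 × 623/1000, so $198.114.
Job cost: 1146.60 + 198.114 = 1344.714 ≈ $1344.71.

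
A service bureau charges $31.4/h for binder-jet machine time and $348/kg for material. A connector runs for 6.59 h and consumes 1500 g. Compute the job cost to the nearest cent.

Machine cost: 31.4 × 6.59 → $206.926.
Material charge: 348 × 1500/1000 → $522.00.
Job cost: 206.926 + 522.00 = 728.926 ≈ $728.93.

$728.93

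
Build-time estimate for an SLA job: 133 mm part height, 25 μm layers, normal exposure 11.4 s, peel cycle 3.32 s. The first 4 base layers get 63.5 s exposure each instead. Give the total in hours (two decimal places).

21.81 hours

Layer count = ceil(133 / 0.025) = 5320.
Burn-in layers: 4 × (63.5 + 3.32) → 267.28 s.
Regular layers = 5316 × (11.4 + 3.32), so 78251.52 s.
Total = 267.28 + 78251.52 = 78518.8 s = 21.81 hours.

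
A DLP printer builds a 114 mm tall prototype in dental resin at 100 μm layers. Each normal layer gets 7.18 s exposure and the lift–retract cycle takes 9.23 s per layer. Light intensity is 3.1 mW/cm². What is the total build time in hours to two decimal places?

Layer count = ceil(114 / 0.1) = 1140.
Cycle time = 7.18 + 9.23, so 16.41 s.
Total = 1140 × 16.41 = 18707.4 s = 5.20 hours.

5.20 hours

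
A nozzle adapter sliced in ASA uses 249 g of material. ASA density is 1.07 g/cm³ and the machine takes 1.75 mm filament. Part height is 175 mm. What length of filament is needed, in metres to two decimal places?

96.75 m

Volume = 249 g / 1.07 g·cm⁻³ = 232.7103 cm³ = 232710.3 mm³.
Cross-section of 1.75 mm filament: π·(1.75/2)² = 2.4053 mm².
Length = 232710.3 / 2.4053 = 96748.97 mm = 96.75 m.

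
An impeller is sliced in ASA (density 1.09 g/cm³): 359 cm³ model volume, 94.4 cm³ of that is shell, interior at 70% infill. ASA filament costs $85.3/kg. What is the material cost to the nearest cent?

$26.00

Volume inside the shell = 359 − 94.4 = 264.6 cm³.
Infill deposited: 0.70 × 264.6 → 185.22 cm³.
Deposited volume = 94.4 + 185.22, so 279.62 cm³.
Mass = 279.62 × 1.09 = 304.7858 g.
Cost = 304.7858 g / 1000 × $85.3/kg = $26.00.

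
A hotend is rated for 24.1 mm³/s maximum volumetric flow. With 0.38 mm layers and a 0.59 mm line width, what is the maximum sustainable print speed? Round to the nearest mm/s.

107 mm/s

Extrusion cross-section = 0.38 × 0.59, so 0.2242 mm².
v_max = Q/A = 24.1/0.2242 = 107.49 mm/s → 107 mm/s.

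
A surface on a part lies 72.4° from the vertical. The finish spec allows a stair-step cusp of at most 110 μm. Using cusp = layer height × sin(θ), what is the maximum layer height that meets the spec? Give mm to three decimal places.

Layer height = cusp / sin(72.4°) = 0.11 / 0.9532 = 0.115 mm.

0.115 mm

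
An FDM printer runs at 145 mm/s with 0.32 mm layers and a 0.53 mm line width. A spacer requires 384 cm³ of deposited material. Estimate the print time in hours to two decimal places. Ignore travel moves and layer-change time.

Extrusion cross-section = 0.32 × 0.53, so 0.1696 mm².
Path length: 384000 mm³ / 0.1696 mm² → 2264150.9 mm.
Print-move time = 2264150.9 / 145, so 15614.8 s.
That's 15614.8 s → 4.34 hours.

4.34 hours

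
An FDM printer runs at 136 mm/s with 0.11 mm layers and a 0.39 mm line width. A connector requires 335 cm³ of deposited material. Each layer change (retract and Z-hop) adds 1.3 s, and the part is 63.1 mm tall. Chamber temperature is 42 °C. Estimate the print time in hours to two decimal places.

Line area = 0.11 × 0.39 = 0.0429 mm².
Path length: 335000 mm³ / 0.0429 mm² → 7808857.8 mm.
Print-move time: 7808857.8 / 136 → 57418.1 s.
Number of layers: 63.1 / 0.11 → 574 (rounded up).
Z-hop total = 574 × 1.3, so 746.2 s.
Altogether 57418.1 + 746.2 = 58164.3 s, i.e. 16.16 hours.

16.16 hours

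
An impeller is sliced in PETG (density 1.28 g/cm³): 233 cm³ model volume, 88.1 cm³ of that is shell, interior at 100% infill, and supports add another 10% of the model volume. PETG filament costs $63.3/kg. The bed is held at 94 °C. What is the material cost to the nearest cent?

Interior volume = 233 − 88.1, so 144.9 cm³.
Deposited infill = 1.00 × 144.9 = 144.9 cm³.
Support = 0.10 × 233, so 23.3 cm³.
Total extruded = 88.1 + 144.9 + 23.3, so 256.3 cm³.
Mass = 256.3 × 1.28, so 328.064 g.
At $63.3/kg: 328.064/1000 × 63.3 = $20.77.

$20.77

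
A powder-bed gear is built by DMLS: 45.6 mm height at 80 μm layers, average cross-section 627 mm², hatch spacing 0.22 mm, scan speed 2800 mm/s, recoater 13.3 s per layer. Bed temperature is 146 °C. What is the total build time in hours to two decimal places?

Number of layers: 45.6 / 0.08 → 570 (rounded up).
Scan path per layer: 627 / 0.22 → 2850 mm.
Per-layer scan time = 2850 / 2800, so 1.0179 s.
Per-layer time: 1.0179 + 13.3 → 14.3179 s.
Total: 570 × 14.3179 s = 8161.203 s → 2.27 hours.

2.27 hours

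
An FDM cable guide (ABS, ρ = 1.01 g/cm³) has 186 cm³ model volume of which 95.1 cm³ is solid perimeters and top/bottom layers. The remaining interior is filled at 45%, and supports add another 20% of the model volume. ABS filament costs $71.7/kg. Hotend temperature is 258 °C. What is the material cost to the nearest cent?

$12.54

Interior volume = 186 − 95.1 = 90.9 cm³.
Infill volume: 0.45 × 90.9 → 40.905 cm³.
Support = 0.20 × 186 = 37.2 cm³.
Total extruded = 95.1 + 40.905 + 37.2 = 173.205 cm³.
Mass: 173.205 × 1.01 → 174.93705 g.
Cost = 174.93705 g / 1000 × $71.7/kg = $12.54.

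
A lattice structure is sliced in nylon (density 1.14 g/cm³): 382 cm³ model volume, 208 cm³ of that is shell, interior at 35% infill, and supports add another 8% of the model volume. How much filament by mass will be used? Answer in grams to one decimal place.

Interior volume: 382 − 208 → 174 cm³.
Infill volume = 0.35 × 174, so 60.9 cm³.
Support: 0.08 × 382 → 30.56 cm³.
Deposited volume = 208 + 60.9 + 30.56 = 299.46 cm³.
Mass = 299.46 × 1.14 = 341.3844 g.

341.4 g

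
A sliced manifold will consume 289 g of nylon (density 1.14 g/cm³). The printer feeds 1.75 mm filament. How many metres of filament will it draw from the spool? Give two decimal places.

Extruded volume: 289/1.14 = 253.5088 cm³ (253508.8 mm³).
Filament cross-section = π × (1.75/2)² = 2.4053 mm².
Length = 253508.8 / 2.4053 = 105395.92 mm = 105.40 m.

105.40 m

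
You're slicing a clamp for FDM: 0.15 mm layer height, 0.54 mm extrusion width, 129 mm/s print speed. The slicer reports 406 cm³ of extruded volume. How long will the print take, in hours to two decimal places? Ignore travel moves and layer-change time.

10.79 hours

Extrusion cross-section: 0.15 × 0.54 → 0.081 mm².
Toolpath length = 406 cm³ / 0.081 mm² = 406000 / 0.081 = 5012345.7 mm.
Time extruding = 5012345.7 / 129, so 38855.4 s.
Converting: 38855.4 s = 10.79 hours.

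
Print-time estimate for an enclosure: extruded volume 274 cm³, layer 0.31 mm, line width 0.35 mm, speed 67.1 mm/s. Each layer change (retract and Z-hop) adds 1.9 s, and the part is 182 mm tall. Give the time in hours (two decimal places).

Line area = 0.31 × 0.35, so 0.1085 mm².
Path length: 274000 mm³ / 0.1085 mm² → 2525345.6 mm.
Extrusion time = 2525345.6 / 67.1, so 37635.6 s.
Layers = ⌈182/0.31⌉ = 588.
Non-print overhead = 588 × 1.9 = 1117.2 s.
Total = 37635.6 + 1117.2 = 38752.8 s = 10.76 hours.

10.76 hours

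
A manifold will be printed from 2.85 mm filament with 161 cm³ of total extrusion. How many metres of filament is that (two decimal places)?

Cross-section of 2.85 mm filament: π·(2.85/2)² = 6.3794 mm².
Length = 161 cm³ / 6.3794 mm² = 161000 / 6.3794 = 25237.48 mm = 25.24 m.

25.24 m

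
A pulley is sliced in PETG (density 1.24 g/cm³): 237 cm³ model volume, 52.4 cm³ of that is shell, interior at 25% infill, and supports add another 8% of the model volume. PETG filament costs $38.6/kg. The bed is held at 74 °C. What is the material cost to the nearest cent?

$5.62

Volume inside the shell = 237 − 52.4, so 184.6 cm³.
Deposited infill: 0.25 × 184.6 → 46.15 cm³.
Support = 0.08 × 237, so 18.96 cm³.
Deposited volume: 52.4 + 46.15 + 18.96 → 117.51 cm³.
Mass = 117.51 × 1.24, so 145.7124 g.
Cost = 145.7124 g / 1000 × $38.6/kg = $5.62.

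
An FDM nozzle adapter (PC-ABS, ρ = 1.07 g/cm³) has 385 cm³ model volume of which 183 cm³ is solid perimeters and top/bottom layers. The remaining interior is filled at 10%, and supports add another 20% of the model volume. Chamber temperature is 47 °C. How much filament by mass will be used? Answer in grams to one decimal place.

Interior volume = 385 − 183, so 202 cm³.
Infill deposited = 0.10 × 202, so 20.2 cm³.
Support: 0.20 × 385 → 77 cm³.
Total extruded = 183 + 20.2 + 77 = 280.2 cm³.
Mass = 280.2 × 1.07, so 299.814 g.

299.8 g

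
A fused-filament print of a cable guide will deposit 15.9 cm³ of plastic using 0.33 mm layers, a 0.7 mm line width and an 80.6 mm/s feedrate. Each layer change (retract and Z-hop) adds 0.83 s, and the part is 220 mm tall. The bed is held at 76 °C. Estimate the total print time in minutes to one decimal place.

Extrusion cross-section: 0.33 × 0.7 → 0.231 mm².
Total extruded path = 15900/0.231 = 68831.2 mm.
Print-move time = 68831.2 / 80.6 = 854 s.
Layers = ⌈220/0.33⌉ = 667.
Layer-change overhead = 667 × 0.83 = 553.61 s.
Altogether 854 + 553.61 = 1407.61 s, i.e. 23.5 minutes.

23.5 minutes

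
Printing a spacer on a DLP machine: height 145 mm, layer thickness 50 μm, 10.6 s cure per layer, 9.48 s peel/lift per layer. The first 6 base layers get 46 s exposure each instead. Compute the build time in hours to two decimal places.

Number of layers: 145 / 0.05 → 2900 (rounded up).
Base layers: 6 × (46 + 9.48) → 332.88 s.
Remaining layers = 2894 × (10.6 + 9.48) = 58111.52 s.
Sum: 332.88 + 58111.52 = 58444.4 s → 16.23 hours.

16.23 hours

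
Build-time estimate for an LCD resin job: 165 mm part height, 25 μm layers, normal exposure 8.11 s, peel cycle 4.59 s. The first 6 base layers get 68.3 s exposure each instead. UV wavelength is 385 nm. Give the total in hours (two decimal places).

23.38 hours

Layer count = ceil(165 / 0.025) = 6600.
Burn-in layers: 6 × (68.3 + 4.59) → 437.34 s.
Regular layers: 6594 × (8.11 + 4.59) → 83743.8 s.
Sum: 437.34 + 83743.8 = 84181.14 s → 23.38 hours.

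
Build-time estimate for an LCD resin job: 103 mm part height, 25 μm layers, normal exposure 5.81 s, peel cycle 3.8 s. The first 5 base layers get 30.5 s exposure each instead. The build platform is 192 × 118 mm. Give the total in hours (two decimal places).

Layers = ⌈103/0.025⌉ = 4120.
Bottom layers = 5 × (30.5 + 3.8), so 171.5 s.
Regular layers = 4115 × (5.81 + 3.8) = 39545.15 s.
Total = 171.5 + 39545.15 = 39716.65 s = 11.03 hours.

11.03 hours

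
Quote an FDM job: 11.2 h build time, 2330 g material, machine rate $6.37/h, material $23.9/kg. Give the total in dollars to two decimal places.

Time charge = 6.37 × 11.2, so $71.344.
Material cost = 23.9 × 2330/1000 = $55.687.
Job cost: 71.344 + 55.687 = 127.031 ≈ $127.03.

$127.03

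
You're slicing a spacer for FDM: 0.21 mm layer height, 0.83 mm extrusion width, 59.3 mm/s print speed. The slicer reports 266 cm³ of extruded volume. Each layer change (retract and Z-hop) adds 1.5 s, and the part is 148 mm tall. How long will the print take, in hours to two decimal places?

Line area = 0.21 × 0.83 = 0.1743 mm².
Path length: 266000 mm³ / 0.1743 mm² → 1526104.4 mm.
Time extruding: 1526104.4 / 59.3 → 25735.3 s.
Number of layers: 148 / 0.21 → 705 (rounded up).
Non-print overhead = 705 × 1.5, so 1057.5 s.
Altogether 25735.3 + 1057.5 = 26792.8 s, i.e. 7.44 hours.

7.44 hours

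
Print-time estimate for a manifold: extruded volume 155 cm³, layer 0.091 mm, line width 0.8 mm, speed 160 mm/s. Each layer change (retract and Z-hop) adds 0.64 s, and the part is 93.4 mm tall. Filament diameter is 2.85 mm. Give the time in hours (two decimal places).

Bead cross-section: 0.091 × 0.8 → 0.0728 mm².
Path length: 155000 mm³ / 0.0728 mm² → 2129120.9 mm.
Print-move time = 2129120.9 / 160 = 13307 s.
Number of layers: 93.4 / 0.091 → 1027 (rounded up).
Non-print overhead = 1027 × 0.64, so 657.28 s.
Total = 13307 + 657.28 = 13964.28 s = 3.88 hours.

3.88 hours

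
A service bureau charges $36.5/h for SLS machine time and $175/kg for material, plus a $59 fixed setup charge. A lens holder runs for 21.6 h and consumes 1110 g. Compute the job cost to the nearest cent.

Machine cost: 36.5 × 21.6 → $788.40.
Material cost = 175 × 1110/1000 = $194.25.
Total = 788.40 + 194.25 + 59 = $1041.65.

$1041.65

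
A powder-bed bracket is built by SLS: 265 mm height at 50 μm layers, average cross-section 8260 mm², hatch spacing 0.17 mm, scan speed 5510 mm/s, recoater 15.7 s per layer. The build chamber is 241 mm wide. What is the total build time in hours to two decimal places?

Layers = ⌈265/0.05⌉ = 5300.
Hatch length per layer = 8260 / 0.17 = 48588.2 mm.
Per-layer scan time = 48588.2 / 5510, so 8.8182 s.
Per-layer time = 8.8182 + 15.7 = 24.5182 s.
5300 layers × 24.5182 s/layer = 129946.46 s, i.e. 36.10 hours.

36.10 hours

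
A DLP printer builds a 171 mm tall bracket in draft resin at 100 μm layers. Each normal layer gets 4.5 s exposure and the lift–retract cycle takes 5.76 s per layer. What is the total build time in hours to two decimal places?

4.87 hours

Layers = ⌈171/0.1⌉ = 1710.
Each layer takes = 4.5 + 5.76, so 10.26 s.
Total = 1710 × 10.26 = 17544.6 s = 4.87 hours.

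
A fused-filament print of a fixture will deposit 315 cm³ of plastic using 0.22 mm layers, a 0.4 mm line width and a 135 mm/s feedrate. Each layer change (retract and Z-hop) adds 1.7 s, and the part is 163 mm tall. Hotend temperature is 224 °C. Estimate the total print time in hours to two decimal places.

Extrusion cross-section = 0.22 × 0.4, so 0.088 mm².
Toolpath length = 315 cm³ / 0.088 mm² = 315000 / 0.088 = 3579545.5 mm.
Time extruding = 3579545.5 / 135 = 26515.2 s.
Layer count = ceil(163 / 0.22) = 741.
Non-print overhead = 741 × 1.7, so 1259.7 s.
Total = 26515.2 + 1259.7 = 27774.9 s = 7.72 hours.

7.72 hours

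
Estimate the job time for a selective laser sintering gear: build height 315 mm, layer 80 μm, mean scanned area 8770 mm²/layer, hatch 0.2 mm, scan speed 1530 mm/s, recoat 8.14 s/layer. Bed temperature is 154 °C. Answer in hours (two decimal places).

40.26 hours

Layers = ⌈315/0.08⌉ = 3938.
Per-layer scan distance = 8770 / 0.2 = 43850 mm.
Per-layer scan time = 43850 / 1530, so 28.6601 s.
Time per layer: 28.6601 + 8.14 → 36.8001 s.
Build time = 3938 × 36.8001 = 144918.7938 s = 40.26 hours.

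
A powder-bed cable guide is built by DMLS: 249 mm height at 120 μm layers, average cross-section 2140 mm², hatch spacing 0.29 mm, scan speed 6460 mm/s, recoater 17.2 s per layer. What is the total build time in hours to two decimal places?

10.57 hours

Layers = ⌈249/0.12⌉ = 2075.
Scan path per layer = 2140 / 0.29 = 7379.3 mm.
Per-layer scan time = 7379.3 / 6460, so 1.1423 s.
Per-layer time = 1.1423 + 17.2, so 18.3423 s.
2075 layers × 18.3423 s/layer = 38060.2725 s, i.e. 10.57 hours.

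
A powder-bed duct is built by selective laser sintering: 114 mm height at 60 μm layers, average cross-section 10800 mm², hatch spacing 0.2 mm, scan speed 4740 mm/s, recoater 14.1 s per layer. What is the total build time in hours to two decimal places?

Number of layers: 114 / 0.06 → 1900 (rounded up).
Per-layer scan distance: 10800 / 0.2 → 54000 mm.
Scan time per layer = 54000 / 4740, so 11.3924 s.
Layer cycle = 11.3924 + 14.1, so 25.4924 s.
1900 layers × 25.4924 s/layer = 48435.56 s, i.e. 13.45 hours.

13.45 hours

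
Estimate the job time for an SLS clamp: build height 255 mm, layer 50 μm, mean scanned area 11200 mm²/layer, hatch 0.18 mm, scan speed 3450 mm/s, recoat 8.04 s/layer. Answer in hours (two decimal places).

Layers = ⌈255/0.05⌉ = 5100.
Per-layer scan distance: 11200 / 0.18 → 62222.2 mm.
Scan time per layer: 62222.2 / 3450 → 18.0354 s.
Time per layer = 18.0354 + 8.04 = 26.0754 s.
5100 layers × 26.0754 s/layer = 132984.54 s, i.e. 36.94 hours.

36.94 hours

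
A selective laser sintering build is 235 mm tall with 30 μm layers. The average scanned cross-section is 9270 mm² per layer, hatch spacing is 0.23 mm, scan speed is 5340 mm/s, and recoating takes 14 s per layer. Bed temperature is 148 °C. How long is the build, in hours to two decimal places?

46.89 hours

Layer count = ceil(235 / 0.03) = 7834.
Per-layer scan distance: 9270 / 0.23 → 40304.3 mm.
Laser time per layer = 40304.3 / 5340, so 7.5476 s.
Layer cycle = 7.5476 + 14, so 21.5476 s.
Total: 7834 × 21.5476 s = 168803.8984 s → 46.89 hours.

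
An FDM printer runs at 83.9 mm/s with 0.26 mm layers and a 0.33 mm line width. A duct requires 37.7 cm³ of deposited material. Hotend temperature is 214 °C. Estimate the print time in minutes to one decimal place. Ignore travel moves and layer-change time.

87.3 minutes

Extrusion cross-section = 0.26 × 0.33 = 0.0858 mm².
Path length: 37700 mm³ / 0.0858 mm² → 439393.9 mm.
Extrusion time = 439393.9 / 83.9 = 5237.1 s.
5237.1 s = 87.3 minutes.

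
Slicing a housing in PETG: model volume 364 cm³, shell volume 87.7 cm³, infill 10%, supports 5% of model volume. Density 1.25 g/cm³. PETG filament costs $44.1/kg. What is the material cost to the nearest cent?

$7.36

Volume inside the shell: 364 − 87.7 → 276.3 cm³.
Infill deposited = 0.10 × 276.3, so 27.63 cm³.
Support = 0.05 × 364, so 18.2 cm³.
Total printed volume = 87.7 + 27.63 + 18.2 = 133.53 cm³.
Mass: 133.53 × 1.25 → 166.9125 g.
Cost = 166.9125 g / 1000 × $44.1/kg = $7.36.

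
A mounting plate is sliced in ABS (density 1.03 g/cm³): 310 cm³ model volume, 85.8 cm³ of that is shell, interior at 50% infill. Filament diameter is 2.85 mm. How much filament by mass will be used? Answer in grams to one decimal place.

203.8 g

Volume inside the shell: 310 − 85.8 → 224.2 cm³.
Infill volume = 0.50 × 224.2, so 112.1 cm³.
Deposited volume = 85.8 + 112.1, so 197.9 cm³.
Mass: 197.9 × 1.03 → 203.837 g.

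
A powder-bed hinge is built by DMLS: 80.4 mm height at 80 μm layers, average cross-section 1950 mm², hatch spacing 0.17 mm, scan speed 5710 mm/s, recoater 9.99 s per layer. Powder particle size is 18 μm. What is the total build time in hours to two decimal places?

3.35 hours

Number of layers: 80.4 / 0.08 → 1005 (rounded up).
Hatch length per layer: 1950 / 0.17 → 11470.6 mm.
Per-layer scan time: 11470.6 / 5710 → 2.0089 s.
Time per layer = 2.0089 + 9.99, so 11.9989 s.
1005 layers × 11.9989 s/layer = 12058.8945 s, i.e. 3.35 hours.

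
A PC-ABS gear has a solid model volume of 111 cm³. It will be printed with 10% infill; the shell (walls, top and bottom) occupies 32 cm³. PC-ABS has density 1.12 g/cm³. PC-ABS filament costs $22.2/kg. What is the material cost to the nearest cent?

$0.99

Interior volume = 111 − 32 = 79 cm³.
Deposited infill = 0.10 × 79 = 7.9 cm³.
Total extruded = 32 + 7.9 = 39.9 cm³.
Mass = 39.9 × 1.12 = 44.688 g.
Cost = 44.688 g / 1000 × $22.2/kg = $0.99.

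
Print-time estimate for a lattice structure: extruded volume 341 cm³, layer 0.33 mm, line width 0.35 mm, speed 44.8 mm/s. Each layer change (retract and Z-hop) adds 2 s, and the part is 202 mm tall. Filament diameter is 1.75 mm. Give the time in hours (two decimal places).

18.65 hours

Line area = 0.33 × 0.35 = 0.1155 mm².
Toolpath length = 341 cm³ / 0.1155 mm² = 341000 / 0.1155 = 2952381 mm.
Time extruding = 2952381 / 44.8, so 65901.4 s.
Number of layers: 202 / 0.33 → 613 (rounded up).
Z-hop total = 613 × 2, so 1226 s.
Total = 65901.4 + 1226 = 67127.4 s = 18.65 hours.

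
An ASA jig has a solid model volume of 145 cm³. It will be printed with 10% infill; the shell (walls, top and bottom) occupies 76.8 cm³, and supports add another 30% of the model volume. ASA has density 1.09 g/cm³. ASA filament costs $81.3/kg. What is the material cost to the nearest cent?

$11.26

Infill region = 145 − 76.8 = 68.2 cm³.
Deposited infill: 0.10 × 68.2 → 6.82 cm³.
Support = 0.30 × 145, so 43.5 cm³.
Total printed volume = 76.8 + 6.82 + 43.5, so 127.12 cm³.
Mass = 127.12 × 1.09 = 138.5608 g.
At $81.3/kg: 138.5608/1000 × 81.3 = $11.26.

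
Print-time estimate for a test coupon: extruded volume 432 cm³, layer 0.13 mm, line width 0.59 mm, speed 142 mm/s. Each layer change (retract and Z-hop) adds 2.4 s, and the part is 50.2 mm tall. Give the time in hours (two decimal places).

11.28 hours

Line area: 0.13 × 0.59 → 0.0767 mm².
Total extruded path = 432000/0.0767 = 5632333.8 mm.
Print-move time = 5632333.8 / 142, so 39664.3 s.
Number of layers: 50.2 / 0.13 → 387 (rounded up).
Layer-change overhead: 387 × 2.4 → 928.8 s.
Total = 39664.3 + 928.8 = 40593.1 s = 11.28 hours.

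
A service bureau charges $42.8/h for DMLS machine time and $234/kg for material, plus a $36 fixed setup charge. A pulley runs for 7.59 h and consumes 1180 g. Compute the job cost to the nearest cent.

Machine-time cost = 42.8 × 7.59, so $324.852.
Feedstock cost: 234 × 1180/1000 → $276.12.
Total = 324.852 + 276.12 + 36 = 636.972 ≈ $636.97.

$636.97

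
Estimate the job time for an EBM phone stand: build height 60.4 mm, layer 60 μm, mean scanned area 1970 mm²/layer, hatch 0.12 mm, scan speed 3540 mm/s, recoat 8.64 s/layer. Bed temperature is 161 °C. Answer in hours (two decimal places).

Layers = ⌈60.4/0.06⌉ = 1007.
Scan path per layer = 1970 / 0.12, so 16416.7 mm.
Beam time per layer = 16416.7 / 3540, so 4.6375 s.
Per-layer time = 4.6375 + 8.64 = 13.2775 s.
Build time = 1007 × 13.2775 = 13370.4425 s = 3.71 hours.

3.71 hours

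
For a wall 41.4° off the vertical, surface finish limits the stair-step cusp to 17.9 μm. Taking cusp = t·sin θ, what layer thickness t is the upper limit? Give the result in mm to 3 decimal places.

0.027 mm

sin(41.4°) = 0.6613; t_max = 0.0179/0.6613 = 0.027 mm.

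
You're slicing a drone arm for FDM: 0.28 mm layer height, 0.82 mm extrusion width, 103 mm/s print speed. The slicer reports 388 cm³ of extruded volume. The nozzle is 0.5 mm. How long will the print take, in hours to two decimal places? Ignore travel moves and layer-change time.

4.56 hours

Extrusion cross-section: 0.28 × 0.82 → 0.2296 mm².
Path length: 388000 mm³ / 0.2296 mm² → 1689895.5 mm.
Time extruding = 1689895.5 / 103 = 16406.8 s.
That's 16406.8 s → 4.56 hours.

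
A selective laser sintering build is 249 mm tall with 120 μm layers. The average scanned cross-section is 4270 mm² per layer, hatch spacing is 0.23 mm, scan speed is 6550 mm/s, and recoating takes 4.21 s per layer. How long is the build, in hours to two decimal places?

Layer count = ceil(249 / 0.12) = 2075.
Scan path per layer = 4270 / 0.23, so 18565.2 mm.
Laser time per layer: 18565.2 / 6550 → 2.8344 s.
Per-layer time = 2.8344 + 4.21, so 7.0444 s.
2075 layers × 7.0444 s/layer = 14617.13 s, i.e. 4.06 hours.

4.06 hours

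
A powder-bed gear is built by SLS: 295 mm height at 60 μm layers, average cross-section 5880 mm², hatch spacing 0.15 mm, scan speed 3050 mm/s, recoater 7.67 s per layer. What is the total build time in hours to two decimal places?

28.03 hours

Layers = ⌈295/0.06⌉ = 4917.
Hatch length per layer: 5880 / 0.15 → 39200 mm.
Scan time per layer: 39200 / 3050 → 12.8525 s.
Per-layer time: 12.8525 + 7.67 → 20.5225 s.
4917 layers × 20.5225 s/layer = 100909.1325 s, i.e. 28.03 hours.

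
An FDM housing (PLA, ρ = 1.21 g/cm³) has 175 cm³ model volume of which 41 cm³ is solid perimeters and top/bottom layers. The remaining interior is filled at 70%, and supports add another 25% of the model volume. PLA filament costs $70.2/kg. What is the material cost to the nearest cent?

$15.17

Interior volume = 175 − 41 = 134 cm³.
Deposited infill = 0.70 × 134 = 93.8 cm³.
Support = 0.25 × 175, so 43.75 cm³.
Deposited volume = 41 + 93.8 + 43.75 = 178.55 cm³.
Mass = 178.55 × 1.21, so 216.0455 g.
Cost = 216.0455 g / 1000 × $70.2/kg = $15.17.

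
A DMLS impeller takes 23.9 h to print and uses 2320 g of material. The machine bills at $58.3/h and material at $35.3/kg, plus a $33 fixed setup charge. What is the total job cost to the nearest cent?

Time charge: 58.3 × 23.9 → $1393.37.
Material cost = 35.3 × 2320/1000 = $81.896.
Total = 1393.37 + 81.896 + 33 = 1508.266 ≈ $1508.27.

$1508.27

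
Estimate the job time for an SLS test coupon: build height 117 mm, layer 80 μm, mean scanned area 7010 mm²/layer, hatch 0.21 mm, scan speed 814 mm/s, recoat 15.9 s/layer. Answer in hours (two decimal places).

Layer count = ceil(117 / 0.08) = 1463.
Per-layer scan distance = 7010 / 0.21 = 33381 mm.
Laser time per layer = 33381 / 814 = 41.0086 s.
Time per layer = 41.0086 + 15.9 = 56.9086 s.
Total: 1463 × 56.9086 s = 83257.2818 s → 23.13 hours.

23.13 hours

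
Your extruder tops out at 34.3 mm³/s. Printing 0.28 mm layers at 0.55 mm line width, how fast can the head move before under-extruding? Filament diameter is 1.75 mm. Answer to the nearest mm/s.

Bead cross-section = 0.28 × 0.55 = 0.154 mm².
Max speed = 34.3 / 0.154 = 222.73 ≈ 223 mm/s.

223 mm/s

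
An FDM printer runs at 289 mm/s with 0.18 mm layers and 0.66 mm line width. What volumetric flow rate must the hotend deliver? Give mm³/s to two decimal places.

Extrusion cross-section: 0.18 × 0.66 → 0.1188 mm².
Volumetric flow = 289 × 0.1188 = 34.33 mm³/s.

34.33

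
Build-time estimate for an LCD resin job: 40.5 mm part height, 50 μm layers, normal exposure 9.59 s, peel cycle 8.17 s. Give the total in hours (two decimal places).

Layers = ⌈40.5/0.05⌉ = 810.
Cycle time = 9.59 + 8.17, so 17.76 s.
Build time: 810 × 17.76 s = 14385.6 s, i.e. 4.00 hours.

4.00 hours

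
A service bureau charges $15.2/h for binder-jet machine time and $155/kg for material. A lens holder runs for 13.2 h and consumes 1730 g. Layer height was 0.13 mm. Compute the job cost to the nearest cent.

Machine-time cost: 15.2 × 13.2 → $200.64.
Material charge = 155 × 1730/1000 = $268.15.
Total = 200.64 + 268.15 = $468.79.

$468.79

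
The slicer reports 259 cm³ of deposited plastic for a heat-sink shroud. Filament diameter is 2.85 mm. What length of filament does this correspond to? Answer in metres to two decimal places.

Filament cross-section = π × (2.85/2)² = 6.3794 mm².
L = 259000 mm³ / 6.3794 mm² = 40599.43 mm, i.e. 40.60 m.

40.60 m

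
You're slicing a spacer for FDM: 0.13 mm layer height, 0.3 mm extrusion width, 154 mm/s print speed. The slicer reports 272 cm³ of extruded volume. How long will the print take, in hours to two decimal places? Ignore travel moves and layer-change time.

Bead cross-section = 0.13 × 0.3, so 0.039 mm².
Path length: 272000 mm³ / 0.039 mm² → 6974359 mm.
Print-move time = 6974359 / 154 = 45288 s.
That's 45288 s → 12.58 hours.

12.58 hours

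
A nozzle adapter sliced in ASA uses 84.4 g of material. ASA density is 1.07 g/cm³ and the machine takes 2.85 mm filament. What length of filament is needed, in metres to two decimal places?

12.36 m

Extruded volume: 84.4/1.07 = 78.8785 cm³ (78878.5 mm³).
Filament cross-section = π × (2.85/2)² = 6.3794 mm².
Length = 78878.5 / 6.3794 = 12364.56 mm = 12.36 m.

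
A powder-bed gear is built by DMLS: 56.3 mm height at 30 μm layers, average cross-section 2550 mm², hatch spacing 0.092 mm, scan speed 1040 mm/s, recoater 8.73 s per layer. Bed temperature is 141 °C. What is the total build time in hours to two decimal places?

18.45 hours

Number of layers: 56.3 / 0.03 → 1877 (rounded up).
Per-layer scan distance: 2550 / 0.092 → 27717.4 mm.
Scan time per layer: 27717.4 / 1040 → 26.6513 s.
Time per layer = 26.6513 + 8.73, so 35.3813 s.
Total: 1877 × 35.3813 s = 66410.7001 s → 18.45 hours.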